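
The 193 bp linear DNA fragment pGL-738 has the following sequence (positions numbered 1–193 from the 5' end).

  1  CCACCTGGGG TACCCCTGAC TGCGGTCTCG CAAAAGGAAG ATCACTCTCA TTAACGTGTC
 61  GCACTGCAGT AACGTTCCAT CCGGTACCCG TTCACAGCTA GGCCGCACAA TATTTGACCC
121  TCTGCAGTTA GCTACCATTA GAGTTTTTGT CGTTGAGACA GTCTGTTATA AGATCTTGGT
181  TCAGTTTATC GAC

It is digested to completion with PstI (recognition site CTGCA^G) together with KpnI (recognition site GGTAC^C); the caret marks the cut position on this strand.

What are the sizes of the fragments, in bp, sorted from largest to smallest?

PstI sites (CTGCAG) start at positions 64, 122.
PstI cuts after base 5 of each site (before the last base), so after positions 68, 126.
KpnI sites (GGTACC) start at positions 9, 83.
KpnI cuts after base 5 of each site (before the last base), so after positions 13, 87.
Combined cut positions: 13, 68, 87, 126.
Linear molecule, 4 cuts → 5 fragments:
  1–13 → 13 bp
  14–68 → 55 bp
  69–87 → 19 bp
  88–126 → 39 bp
  127–193 → 67 bp
Sorted largest to smallest: 67, 55, 39, 19, 13 bp.

67, 55, 39, 19, 13 bp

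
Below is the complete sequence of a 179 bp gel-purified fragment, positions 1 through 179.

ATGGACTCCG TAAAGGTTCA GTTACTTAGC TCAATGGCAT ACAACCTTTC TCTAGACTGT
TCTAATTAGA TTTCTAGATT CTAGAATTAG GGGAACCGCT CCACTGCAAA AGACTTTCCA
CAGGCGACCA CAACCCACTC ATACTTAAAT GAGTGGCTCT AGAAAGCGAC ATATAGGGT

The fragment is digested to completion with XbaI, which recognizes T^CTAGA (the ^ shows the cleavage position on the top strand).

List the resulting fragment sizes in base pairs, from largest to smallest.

XbaI sites (TCTAGA) start at positions 51, 73, 80, 158.
XbaI cuts after the first base of each site, so after positions 51, 73, 80, 158.
Linear molecule, 4 cuts → 5 fragments:
  1–51 → 51 bp
  52–73 → 22 bp
  74–80 → 7 bp
  81–158 → 78 bp
  159–179 → 21 bp
Sorted largest to smallest: 78, 51, 22, 21, 7 bp.

78, 51, 22, 21, 7 bp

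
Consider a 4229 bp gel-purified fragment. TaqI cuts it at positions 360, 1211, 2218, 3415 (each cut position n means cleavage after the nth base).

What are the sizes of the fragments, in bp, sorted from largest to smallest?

1197, 1007, 851, 814, 360 bp

Linear molecule, 4 cuts → 5 fragments:
  360 − 0 = 360 bp
  1211 − 360 = 851 bp
  2218 − 1211 = 1007 bp
  3415 − 2218 = 1197 bp
  4229 − 3415 = 814 bp
Sorted largest to smallest: 1197, 1007, 851, 814, 360 bp.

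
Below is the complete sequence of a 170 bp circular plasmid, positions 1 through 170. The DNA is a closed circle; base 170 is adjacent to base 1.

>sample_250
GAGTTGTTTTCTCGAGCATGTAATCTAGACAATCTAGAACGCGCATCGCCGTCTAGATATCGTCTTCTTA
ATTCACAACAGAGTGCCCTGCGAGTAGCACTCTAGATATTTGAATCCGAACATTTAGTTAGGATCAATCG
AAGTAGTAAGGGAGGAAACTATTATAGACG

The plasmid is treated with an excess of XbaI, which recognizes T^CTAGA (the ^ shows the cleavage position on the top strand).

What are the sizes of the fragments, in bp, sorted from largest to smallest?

93, 49, 19, 9 bp

XbaI sites (TCTAGA) start at positions 24, 33, 52, 101.
XbaI cuts after the first base of each site, so after positions 24, 33, 52, 101.
Circular molecule, 4 cuts → 4 fragments:
  25–33 → 9 bp
  34–52 → 19 bp
  53–101 → 49 bp
  102–170 then 1–24 → 69 + 24 = 93 bp
Sorted largest to smallest: 93, 49, 19, 9 bp.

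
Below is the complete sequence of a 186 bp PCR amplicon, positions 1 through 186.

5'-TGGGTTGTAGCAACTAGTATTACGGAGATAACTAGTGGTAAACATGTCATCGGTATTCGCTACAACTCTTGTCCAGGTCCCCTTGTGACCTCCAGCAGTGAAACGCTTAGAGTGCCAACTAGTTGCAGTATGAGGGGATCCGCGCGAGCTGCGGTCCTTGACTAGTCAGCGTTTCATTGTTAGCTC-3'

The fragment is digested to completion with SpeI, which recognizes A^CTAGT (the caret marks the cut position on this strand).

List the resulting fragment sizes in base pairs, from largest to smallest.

87, 43, 25, 18, 13 bp

SpeI sites (ACTAGT) start at positions 13, 31, 118, 161.
SpeI cuts after the first base of each site, so after positions 13, 31, 118, 161.
Linear molecule, 4 cuts → 5 fragments:
  1–13 → 13 bp
  14–31 → 18 bp
  32–118 → 87 bp
  119–161 → 43 bp
  162–186 → 25 bp
Sorted largest to smallest: 87, 43, 25, 18, 13 bp.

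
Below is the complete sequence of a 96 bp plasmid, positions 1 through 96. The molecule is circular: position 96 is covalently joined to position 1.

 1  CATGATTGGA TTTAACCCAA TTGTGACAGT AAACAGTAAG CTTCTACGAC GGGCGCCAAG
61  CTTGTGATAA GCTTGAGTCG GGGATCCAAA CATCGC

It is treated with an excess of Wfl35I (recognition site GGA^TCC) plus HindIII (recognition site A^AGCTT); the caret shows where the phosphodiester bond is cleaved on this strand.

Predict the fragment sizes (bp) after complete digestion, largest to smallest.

The Wfl35I site (GGATCC) starts at position 82.
Wfl35I cuts after base 3 of each site, so after position 84.
HindIII sites (AAGCTT) start at positions 38, 58, 69.
HindIII cuts after the first base of each site, so after positions 38, 58, 69.
Combined cut positions: 38, 58, 69, 84.
Circular molecule, 4 cuts → 4 fragments:
  39–58 → 20 bp
  59–69 → 11 bp
  70–84 → 15 bp
  85–96 then 1–38 → 12 + 38 = 50 bp
Sorted largest to smallest: 50, 20, 15, 11 bp.

50, 20, 15, 11 bp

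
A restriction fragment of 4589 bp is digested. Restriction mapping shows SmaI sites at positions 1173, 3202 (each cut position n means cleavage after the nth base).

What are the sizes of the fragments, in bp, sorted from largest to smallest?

Linear molecule, 2 cuts → 3 fragments:
  1173 − 0 = 1173 bp
  3202 − 1173 = 2029 bp
  4589 − 3202 = 1387 bp
Sorted largest to smallest: 2029, 1387, 1173 bp.

2029, 1387, 1173 bp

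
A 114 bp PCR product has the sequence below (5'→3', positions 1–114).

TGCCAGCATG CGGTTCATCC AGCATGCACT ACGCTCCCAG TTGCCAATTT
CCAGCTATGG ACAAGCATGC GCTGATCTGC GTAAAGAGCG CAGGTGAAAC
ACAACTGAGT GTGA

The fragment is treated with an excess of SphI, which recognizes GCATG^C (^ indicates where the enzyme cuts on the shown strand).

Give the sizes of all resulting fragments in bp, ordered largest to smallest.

45, 43, 16, 10 bp

SphI sites (GCATGC) start at positions 6, 22, 65.
SphI cuts after base 5 of each site (before the last base), so after positions 10, 26, 69.
Linear molecule, 3 cuts → 4 fragments:
  1–10 → 10 bp
  11–26 → 16 bp
  27–69 → 43 bp
  70–114 → 45 bp
Sorted largest to smallest: 45, 43, 16, 10 bp.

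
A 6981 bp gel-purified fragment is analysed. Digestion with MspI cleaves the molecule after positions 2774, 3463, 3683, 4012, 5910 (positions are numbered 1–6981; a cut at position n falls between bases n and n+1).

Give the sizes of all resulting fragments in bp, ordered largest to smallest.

2774, 1898, 1071, 689, 329, 220 bp

Linear molecule, 5 cuts → 6 fragments:
  2774 − 0 = 2774 bp
  3463 − 2774 = 689 bp
  3683 − 3463 = 220 bp
  4012 − 3683 = 329 bp
  5910 − 4012 = 1898 bp
  6981 − 5910 = 1071 bp
Sorted largest to smallest: 2774, 1898, 1071, 689, 329, 220 bp.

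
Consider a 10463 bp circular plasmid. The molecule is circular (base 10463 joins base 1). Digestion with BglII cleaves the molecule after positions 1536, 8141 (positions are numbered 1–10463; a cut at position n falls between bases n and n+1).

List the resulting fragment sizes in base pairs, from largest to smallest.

6605, 3858 bp

Circular molecule, 2 cuts → 2 fragments:
  8141 − 1536 = 6605 bp
  wrap: 10463 − 8141 + 1536 = 3858 bp
Sorted largest to smallest: 6605, 3858 bp.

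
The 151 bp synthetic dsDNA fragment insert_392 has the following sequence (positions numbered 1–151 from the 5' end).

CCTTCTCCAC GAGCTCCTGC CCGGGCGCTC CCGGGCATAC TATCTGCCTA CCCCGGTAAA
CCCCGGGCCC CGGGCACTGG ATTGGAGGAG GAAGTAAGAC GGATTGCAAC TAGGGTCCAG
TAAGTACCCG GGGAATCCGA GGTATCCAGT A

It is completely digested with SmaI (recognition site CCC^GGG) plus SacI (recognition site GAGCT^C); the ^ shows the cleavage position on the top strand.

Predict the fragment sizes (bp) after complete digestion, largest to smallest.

58, 32, 22, 15, 10, 7, 7 bp

SmaI sites (CCCGGG) start at positions 20, 30, 62, 69, 127.
SmaI cuts after base 3 of each site, so after positions 22, 32, 64, 71, 129.
The SacI site (GAGCTC) starts at position 11.
SacI cuts after base 5 of each site (before the last base), so after position 15.
Combined cut positions: 15, 22, 32, 64, 71, 129.
Linear molecule, 6 cuts → 7 fragments:
  1–15 → 15 bp
  16–22 → 7 bp
  23–32 → 10 bp
  33–64 → 32 bp
  65–71 → 7 bp
  72–129 → 58 bp
  130–151 → 22 bp
Sorted largest to smallest: 58, 32, 22, 15, 10, 7, 7 bp.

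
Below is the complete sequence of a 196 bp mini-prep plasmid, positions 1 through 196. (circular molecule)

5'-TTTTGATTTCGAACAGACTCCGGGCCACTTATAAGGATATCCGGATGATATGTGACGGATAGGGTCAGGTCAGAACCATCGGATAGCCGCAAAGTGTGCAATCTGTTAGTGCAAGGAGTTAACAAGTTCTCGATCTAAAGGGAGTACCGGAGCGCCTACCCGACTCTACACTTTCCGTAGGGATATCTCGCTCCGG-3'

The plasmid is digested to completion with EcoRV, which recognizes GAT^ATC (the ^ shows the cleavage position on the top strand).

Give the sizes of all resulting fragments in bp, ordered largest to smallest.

146, 50 bp

EcoRV sites (GATATC) start at positions 36, 182.
EcoRV cuts after base 3 of each site, so after positions 38, 184.
Circular molecule, 2 cuts → 2 fragments:
  39–184 → 146 bp
  185–196 then 1–38 → 12 + 38 = 50 bp
Sorted largest to smallest: 146, 50 bp.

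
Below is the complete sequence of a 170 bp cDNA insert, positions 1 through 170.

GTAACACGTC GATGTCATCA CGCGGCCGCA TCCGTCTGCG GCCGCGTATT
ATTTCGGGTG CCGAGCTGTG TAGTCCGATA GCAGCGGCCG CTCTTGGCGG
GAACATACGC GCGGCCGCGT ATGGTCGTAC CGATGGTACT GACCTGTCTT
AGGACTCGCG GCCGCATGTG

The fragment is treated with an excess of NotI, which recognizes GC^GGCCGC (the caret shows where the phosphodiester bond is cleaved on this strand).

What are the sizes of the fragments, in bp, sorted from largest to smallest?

47, 46, 27, 23, 16, 11 bp

NotI sites (GCGGCCGC) start at positions 22, 38, 84, 111, 158.
NotI cuts after base 2 of each site, so after positions 23, 39, 85, 112, 159.
Linear molecule, 5 cuts → 6 fragments:
  1–23 → 23 bp
  24–39 → 16 bp
  40–85 → 46 bp
  86–112 → 27 bp
  113–159 → 47 bp
  160–170 → 11 bp
Sorted largest to smallest: 47, 46, 27, 23, 16, 11 bp.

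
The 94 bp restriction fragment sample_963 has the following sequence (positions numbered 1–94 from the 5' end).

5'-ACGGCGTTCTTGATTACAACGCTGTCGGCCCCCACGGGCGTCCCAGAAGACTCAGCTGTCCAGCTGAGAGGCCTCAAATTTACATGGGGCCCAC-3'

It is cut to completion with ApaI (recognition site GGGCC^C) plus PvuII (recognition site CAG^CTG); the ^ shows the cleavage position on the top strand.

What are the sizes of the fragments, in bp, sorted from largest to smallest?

55, 28, 8, 3 bp

The ApaI site (GGGCCC) starts at position 87.
ApaI cuts after base 5 of each site (before the last base), so after position 91.
PvuII sites (CAGCTG) start at positions 53, 61.
PvuII cuts after base 3 of each site, so after positions 55, 63.
Combined cut positions: 55, 63, 91.
Linear molecule, 3 cuts → 4 fragments:
  1–55 → 55 bp
  56–63 → 8 bp
  64–91 → 28 bp
  92–94 → 3 bp
Sorted largest to smallest: 55, 28, 8, 3 bp.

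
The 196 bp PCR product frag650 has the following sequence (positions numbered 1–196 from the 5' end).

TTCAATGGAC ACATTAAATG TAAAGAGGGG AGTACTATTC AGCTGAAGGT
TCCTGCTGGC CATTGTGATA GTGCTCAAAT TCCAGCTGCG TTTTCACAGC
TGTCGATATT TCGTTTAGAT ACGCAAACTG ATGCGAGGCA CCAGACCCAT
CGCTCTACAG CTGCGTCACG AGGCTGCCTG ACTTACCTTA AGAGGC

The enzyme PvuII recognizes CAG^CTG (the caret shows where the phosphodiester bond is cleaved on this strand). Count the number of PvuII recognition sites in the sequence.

CAGCTG occurs starting at positions 40, 83, 97, 158.
PvuII cuts at 4 sites.

4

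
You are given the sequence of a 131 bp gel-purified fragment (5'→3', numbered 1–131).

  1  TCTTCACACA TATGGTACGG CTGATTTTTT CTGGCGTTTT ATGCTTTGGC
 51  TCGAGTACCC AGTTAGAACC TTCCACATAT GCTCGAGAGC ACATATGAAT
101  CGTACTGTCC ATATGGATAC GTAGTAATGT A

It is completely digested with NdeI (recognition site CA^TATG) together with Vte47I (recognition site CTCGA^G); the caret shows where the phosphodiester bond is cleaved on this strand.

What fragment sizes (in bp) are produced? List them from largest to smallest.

NdeI sites (CATATG) start at positions 9, 76, 92, 110.
NdeI cuts after base 2 of each site, so after positions 10, 77, 93, 111.
Vte47I sites (CTCGAG) start at positions 50, 82.
Vte47I cuts after base 5 of each site (before the last base), so after positions 54, 86.
Combined cut positions: 10, 54, 77, 86, 93, 111.
Linear molecule, 6 cuts → 7 fragments:
  1–10 → 10 bp
  11–54 → 44 bp
  55–77 → 23 bp
  78–86 → 9 bp
  87–93 → 7 bp
  94–111 → 18 bp
  112–131 → 20 bp
Sorted largest to smallest: 44, 23, 20, 18, 10, 9, 7 bp.

44, 23, 20, 18, 10, 9, 7 bp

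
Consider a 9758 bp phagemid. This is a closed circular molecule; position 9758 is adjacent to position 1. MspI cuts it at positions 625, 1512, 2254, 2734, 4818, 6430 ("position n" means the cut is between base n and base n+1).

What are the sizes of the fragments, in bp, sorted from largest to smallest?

3953, 2084, 1612, 887, 742, 480 bp

Circular molecule, 6 cuts → 6 fragments:
  1512 − 625 = 887 bp
  2254 − 1512 = 742 bp
  2734 − 2254 = 480 bp
  4818 − 2734 = 2084 bp
  6430 − 4818 = 1612 bp
  wrap: 9758 − 6430 + 625 = 3953 bp
Sorted largest to smallest: 3953, 2084, 1612, 887, 742, 480 bp.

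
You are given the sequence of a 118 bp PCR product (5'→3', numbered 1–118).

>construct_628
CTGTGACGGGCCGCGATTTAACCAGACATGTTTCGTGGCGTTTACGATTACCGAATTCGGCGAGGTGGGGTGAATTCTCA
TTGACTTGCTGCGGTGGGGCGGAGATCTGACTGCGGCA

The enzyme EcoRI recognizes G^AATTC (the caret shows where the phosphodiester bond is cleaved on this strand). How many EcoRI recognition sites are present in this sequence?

2

GAATTC occurs starting at positions 53, 72.
EcoRI cuts at 2 sites.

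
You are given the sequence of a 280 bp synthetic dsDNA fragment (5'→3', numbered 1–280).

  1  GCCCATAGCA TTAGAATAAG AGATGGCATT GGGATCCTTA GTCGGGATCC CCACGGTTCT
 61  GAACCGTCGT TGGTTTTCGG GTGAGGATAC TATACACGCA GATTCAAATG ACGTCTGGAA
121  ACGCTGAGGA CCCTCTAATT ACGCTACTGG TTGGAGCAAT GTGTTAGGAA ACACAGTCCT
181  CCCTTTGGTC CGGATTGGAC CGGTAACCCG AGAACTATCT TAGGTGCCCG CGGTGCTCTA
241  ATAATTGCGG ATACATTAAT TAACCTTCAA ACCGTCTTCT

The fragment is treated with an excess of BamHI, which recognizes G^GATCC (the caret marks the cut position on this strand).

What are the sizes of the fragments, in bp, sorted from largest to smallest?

BamHI sites (GGATCC) start at positions 32, 45.
BamHI cuts after the first base of each site, so after positions 32, 45.
Linear molecule, 2 cuts → 3 fragments:
  1–32 → 32 bp
  33–45 → 13 bp
  46–280 → 235 bp
Sorted largest to smallest: 235, 32, 13 bp.

235, 32, 13 bp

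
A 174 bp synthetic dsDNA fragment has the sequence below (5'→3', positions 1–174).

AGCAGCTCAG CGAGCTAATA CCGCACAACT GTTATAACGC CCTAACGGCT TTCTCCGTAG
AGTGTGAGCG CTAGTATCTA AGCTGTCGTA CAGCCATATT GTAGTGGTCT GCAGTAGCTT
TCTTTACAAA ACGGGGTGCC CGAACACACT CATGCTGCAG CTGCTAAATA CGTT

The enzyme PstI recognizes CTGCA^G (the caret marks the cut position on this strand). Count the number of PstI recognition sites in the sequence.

2

CTGCAG occurs starting at positions 109, 155.
PstI cuts at 2 sites.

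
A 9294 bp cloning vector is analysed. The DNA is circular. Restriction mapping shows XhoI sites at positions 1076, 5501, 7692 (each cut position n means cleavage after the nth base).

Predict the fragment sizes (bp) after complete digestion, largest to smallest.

4425, 2678, 2191 bp

Circular molecule, 3 cuts → 3 fragments:
  5501 − 1076 = 4425 bp
  7692 − 5501 = 2191 bp
  wrap: 9294 − 7692 + 1076 = 2678 bp
Sorted largest to smallest: 4425, 2678, 2191 bp.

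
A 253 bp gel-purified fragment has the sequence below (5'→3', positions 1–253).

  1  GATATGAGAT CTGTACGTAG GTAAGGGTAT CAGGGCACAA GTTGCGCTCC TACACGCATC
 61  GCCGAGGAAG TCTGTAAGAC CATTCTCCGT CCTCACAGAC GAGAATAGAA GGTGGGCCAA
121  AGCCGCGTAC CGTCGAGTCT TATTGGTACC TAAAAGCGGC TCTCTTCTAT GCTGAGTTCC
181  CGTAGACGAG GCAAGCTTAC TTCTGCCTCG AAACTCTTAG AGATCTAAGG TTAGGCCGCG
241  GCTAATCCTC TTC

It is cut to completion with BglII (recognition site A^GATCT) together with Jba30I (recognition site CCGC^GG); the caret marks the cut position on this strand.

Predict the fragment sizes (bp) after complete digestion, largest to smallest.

BglII sites (AGATCT) start at positions 7, 221.
BglII cuts after the first base of each site, so after positions 7, 221.
The Jba30I site (CCGCGG) starts at position 236.
Jba30I cuts after base 4 of each site, so after position 239.
Combined cut positions: 7, 221, 239.
Linear molecule, 3 cuts → 4 fragments:
  1–7 → 7 bp
  8–221 → 214 bp
  222–239 → 18 bp
  240–253 → 14 bp
Sorted largest to smallest: 214, 18, 14, 7 bp.

214, 18, 14, 7 bp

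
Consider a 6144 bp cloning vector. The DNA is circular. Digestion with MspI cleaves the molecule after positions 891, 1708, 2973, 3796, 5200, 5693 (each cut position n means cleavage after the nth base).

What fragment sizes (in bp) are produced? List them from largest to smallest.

Circular molecule, 6 cuts → 6 fragments:
  1708 − 891 = 817 bp
  2973 − 1708 = 1265 bp
  3796 − 2973 = 823 bp
  5200 − 3796 = 1404 bp
  5693 − 5200 = 493 bp
  wrap: 6144 − 5693 + 891 = 1342 bp
Sorted largest to smallest: 1404, 1342, 1265, 823, 817, 493 bp.

1404, 1342, 1265, 823, 817, 493 bp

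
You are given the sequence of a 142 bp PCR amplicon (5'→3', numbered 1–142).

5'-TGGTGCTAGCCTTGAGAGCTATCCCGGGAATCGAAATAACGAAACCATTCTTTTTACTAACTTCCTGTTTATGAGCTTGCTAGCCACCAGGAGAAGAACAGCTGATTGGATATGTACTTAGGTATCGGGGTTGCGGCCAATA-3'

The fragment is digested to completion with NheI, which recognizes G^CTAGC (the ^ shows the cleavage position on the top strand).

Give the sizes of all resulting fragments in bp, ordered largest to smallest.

NheI sites (GCTAGC) start at positions 5, 79.
NheI cuts after the first base of each site, so after positions 5, 79.
Linear molecule, 2 cuts → 3 fragments:
  1–5 → 5 bp
  6–79 → 74 bp
  80–142 → 63 bp
Sorted largest to smallest: 74, 63, 5 bp.

74, 63, 5 bp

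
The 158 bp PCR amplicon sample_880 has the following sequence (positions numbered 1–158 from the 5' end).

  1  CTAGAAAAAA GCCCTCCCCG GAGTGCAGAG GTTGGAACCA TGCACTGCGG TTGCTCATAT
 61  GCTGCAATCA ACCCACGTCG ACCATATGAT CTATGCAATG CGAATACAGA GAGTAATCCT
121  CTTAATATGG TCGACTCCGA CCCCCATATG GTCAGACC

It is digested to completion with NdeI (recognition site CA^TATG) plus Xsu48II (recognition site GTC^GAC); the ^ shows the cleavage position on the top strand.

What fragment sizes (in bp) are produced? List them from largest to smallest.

NdeI sites (CATATG) start at positions 56, 83, 145.
NdeI cuts after base 2 of each site, so after positions 57, 84, 146.
Xsu48II sites (GTCGAC) start at positions 77, 130.
Xsu48II cuts after base 3 of each site, so after positions 79, 132.
Combined cut positions: 57, 79, 84, 132, 146.
Linear molecule, 5 cuts → 6 fragments:
  1–57 → 57 bp
  58–79 → 22 bp
  80–84 → 5 bp
  85–132 → 48 bp
  133–146 → 14 bp
  147–158 → 12 bp
Sorted largest to smallest: 57, 48, 22, 14, 12, 5 bp.

57, 48, 22, 14, 12, 5 bp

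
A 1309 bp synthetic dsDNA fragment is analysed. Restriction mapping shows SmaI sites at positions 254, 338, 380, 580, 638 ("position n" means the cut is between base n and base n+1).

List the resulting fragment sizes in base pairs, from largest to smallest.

671, 254, 200, 84, 58, 42 bp

Linear molecule, 5 cuts → 6 fragments:
  254 − 0 = 254 bp
  338 − 254 = 84 bp
  380 − 338 = 42 bp
  580 − 380 = 200 bp
  638 − 580 = 58 bp
  1309 − 638 = 671 bp
Sorted largest to smallest: 671, 254, 200, 84, 58, 42 bp.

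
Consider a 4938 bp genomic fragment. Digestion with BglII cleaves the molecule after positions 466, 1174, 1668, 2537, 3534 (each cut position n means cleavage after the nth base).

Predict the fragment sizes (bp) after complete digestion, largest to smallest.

1404, 997, 869, 708, 494, 466 bp

Linear molecule, 5 cuts → 6 fragments:
  466 − 0 = 466 bp
  1174 − 466 = 708 bp
  1668 − 1174 = 494 bp
  2537 − 1668 = 869 bp
  3534 − 2537 = 997 bp
  4938 − 3534 = 1404 bp
Sorted largest to smallest: 1404, 997, 869, 708, 494, 466 bp.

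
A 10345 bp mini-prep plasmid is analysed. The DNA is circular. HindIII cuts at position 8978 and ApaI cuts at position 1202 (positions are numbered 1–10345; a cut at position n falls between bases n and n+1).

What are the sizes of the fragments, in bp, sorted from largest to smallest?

7776, 2569 bp

Combined cut positions (sorted): 1202, 8978.
Circular molecule, 2 cuts → 2 fragments:
  8978 − 1202 = 7776 bp
  wrap: 10345 − 8978 + 1202 = 2569 bp
Sorted largest to smallest: 7776, 2569 bp.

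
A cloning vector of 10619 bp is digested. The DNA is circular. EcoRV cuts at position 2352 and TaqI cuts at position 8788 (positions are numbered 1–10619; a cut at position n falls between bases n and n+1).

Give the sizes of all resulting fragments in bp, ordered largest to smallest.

6436, 4183 bp

Combined cut positions (sorted): 2352, 8788.
Circular molecule, 2 cuts → 2 fragments:
  8788 − 2352 = 6436 bp
  wrap: 10619 − 8788 + 2352 = 4183 bp
Sorted largest to smallest: 6436, 4183 bp.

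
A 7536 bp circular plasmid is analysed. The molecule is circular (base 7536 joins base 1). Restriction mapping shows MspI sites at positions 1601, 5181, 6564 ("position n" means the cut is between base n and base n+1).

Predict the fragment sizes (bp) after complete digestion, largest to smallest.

3580, 2573, 1383 bp

Circular molecule, 3 cuts → 3 fragments:
  5181 − 1601 = 3580 bp
  6564 − 5181 = 1383 bp
  wrap: 7536 − 6564 + 1601 = 2573 bp
Sorted largest to smallest: 3580, 2573, 1383 bp.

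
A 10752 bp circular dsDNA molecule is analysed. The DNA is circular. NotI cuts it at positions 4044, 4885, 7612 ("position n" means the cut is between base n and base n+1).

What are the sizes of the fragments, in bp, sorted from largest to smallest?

Circular molecule, 3 cuts → 3 fragments:
  4885 − 4044 = 841 bp
  7612 − 4885 = 2727 bp
  wrap: 10752 − 7612 + 4044 = 7184 bp
Sorted largest to smallest: 7184, 2727, 841 bp.

7184, 2727, 841 bp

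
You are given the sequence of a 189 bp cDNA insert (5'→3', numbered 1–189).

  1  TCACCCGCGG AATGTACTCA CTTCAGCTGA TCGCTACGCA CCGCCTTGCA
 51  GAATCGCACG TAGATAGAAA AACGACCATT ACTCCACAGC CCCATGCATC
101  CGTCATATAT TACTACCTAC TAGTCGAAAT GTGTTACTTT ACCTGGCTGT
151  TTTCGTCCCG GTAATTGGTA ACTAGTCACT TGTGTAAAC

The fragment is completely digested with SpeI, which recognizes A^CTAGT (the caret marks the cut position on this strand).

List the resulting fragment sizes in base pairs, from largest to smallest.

119, 52, 18 bp

SpeI sites (ACTAGT) start at positions 119, 171.
SpeI cuts after the first base of each site, so after positions 119, 171.
Linear molecule, 2 cuts → 3 fragments:
  1–119 → 119 bp
  120–171 → 52 bp
  172–189 → 18 bp
Sorted largest to smallest: 119, 52, 18 bp.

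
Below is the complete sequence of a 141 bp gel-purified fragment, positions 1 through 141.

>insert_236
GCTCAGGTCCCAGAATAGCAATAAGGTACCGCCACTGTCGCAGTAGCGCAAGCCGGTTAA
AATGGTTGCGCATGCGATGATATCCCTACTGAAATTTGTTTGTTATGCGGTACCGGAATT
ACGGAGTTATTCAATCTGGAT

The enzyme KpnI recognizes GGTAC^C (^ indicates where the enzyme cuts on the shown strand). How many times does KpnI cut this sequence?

2

GGTACC occurs starting at positions 25, 109.
KpnI cuts at 2 sites.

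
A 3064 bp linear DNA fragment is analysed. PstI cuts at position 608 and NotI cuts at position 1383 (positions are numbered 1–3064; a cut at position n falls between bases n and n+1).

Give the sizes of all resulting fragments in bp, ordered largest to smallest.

Combined cut positions (sorted): 608, 1383.
Linear molecule, 2 cuts → 3 fragments:
  608 − 0 = 608 bp
  1383 − 608 = 775 bp
  3064 − 1383 = 1681 bp
Sorted largest to smallest: 1681, 775, 608 bp.

1681, 775, 608 bp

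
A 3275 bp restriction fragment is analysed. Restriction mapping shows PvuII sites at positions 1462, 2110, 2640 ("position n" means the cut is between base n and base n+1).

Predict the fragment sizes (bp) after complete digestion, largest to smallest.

1462, 648, 635, 530 bp

Linear molecule, 3 cuts → 4 fragments:
  1462 − 0 = 1462 bp
  2110 − 1462 = 648 bp
  2640 − 2110 = 530 bp
  3275 − 2640 = 635 bp
Sorted largest to smallest: 1462, 648, 635, 530 bp.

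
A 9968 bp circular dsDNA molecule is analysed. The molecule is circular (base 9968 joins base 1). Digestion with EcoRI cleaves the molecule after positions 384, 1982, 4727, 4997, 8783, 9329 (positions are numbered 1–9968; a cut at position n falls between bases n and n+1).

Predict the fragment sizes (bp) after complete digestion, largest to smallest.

3786, 2745, 1598, 1023, 546, 270 bp

Circular molecule, 6 cuts → 6 fragments:
  1982 − 384 = 1598 bp
  4727 − 1982 = 2745 bp
  4997 − 4727 = 270 bp
  8783 − 4997 = 3786 bp
  9329 − 8783 = 546 bp
  wrap: 9968 − 9329 + 384 = 1023 bp
Sorted largest to smallest: 3786, 2745, 1598, 1023, 546, 270 bp.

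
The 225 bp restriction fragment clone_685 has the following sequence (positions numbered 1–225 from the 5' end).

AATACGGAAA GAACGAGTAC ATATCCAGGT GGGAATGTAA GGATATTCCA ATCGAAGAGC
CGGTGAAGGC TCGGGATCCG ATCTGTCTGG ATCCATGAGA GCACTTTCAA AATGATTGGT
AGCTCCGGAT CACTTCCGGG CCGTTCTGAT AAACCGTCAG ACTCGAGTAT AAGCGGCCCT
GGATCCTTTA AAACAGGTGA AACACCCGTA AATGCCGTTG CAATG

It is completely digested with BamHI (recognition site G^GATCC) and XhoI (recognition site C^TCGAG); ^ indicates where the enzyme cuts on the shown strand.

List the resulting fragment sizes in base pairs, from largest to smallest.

74, 73, 44, 19, 15 bp

BamHI sites (GGATCC) start at positions 74, 89, 181.
BamHI cuts after the first base of each site, so after positions 74, 89, 181.
The XhoI site (CTCGAG) starts at position 162.
XhoI cuts after the first base of each site, so after position 162.
Combined cut positions: 74, 89, 162, 181.
Linear molecule, 4 cuts → 5 fragments:
  1–74 → 74 bp
  75–89 → 15 bp
  90–162 → 73 bp
  163–181 → 19 bp
  182–225 → 44 bp
Sorted largest to smallest: 74, 73, 44, 19, 15 bp.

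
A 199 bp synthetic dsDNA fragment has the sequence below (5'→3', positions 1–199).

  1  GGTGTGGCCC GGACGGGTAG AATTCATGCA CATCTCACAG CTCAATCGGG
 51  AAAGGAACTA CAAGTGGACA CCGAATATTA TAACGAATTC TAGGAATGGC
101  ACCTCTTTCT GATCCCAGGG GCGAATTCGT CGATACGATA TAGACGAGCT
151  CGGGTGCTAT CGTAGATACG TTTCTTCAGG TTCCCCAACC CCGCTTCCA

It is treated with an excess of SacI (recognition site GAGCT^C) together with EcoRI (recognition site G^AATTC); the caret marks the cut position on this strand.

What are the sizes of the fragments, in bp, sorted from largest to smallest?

65, 49, 38, 27, 20 bp

The SacI site (GAGCTC) starts at position 146.
SacI cuts after base 5 of each site (before the last base), so after position 150.
EcoRI sites (GAATTC) start at positions 20, 85, 123.
EcoRI cuts after the first base of each site, so after positions 20, 85, 123.
Combined cut positions: 20, 85, 123, 150.
Linear molecule, 4 cuts → 5 fragments:
  1–20 → 20 bp
  21–85 → 65 bp
  86–123 → 38 bp
  124–150 → 27 bp
  151–199 → 49 bp
Sorted largest to smallest: 65, 49, 38, 27, 20 bp.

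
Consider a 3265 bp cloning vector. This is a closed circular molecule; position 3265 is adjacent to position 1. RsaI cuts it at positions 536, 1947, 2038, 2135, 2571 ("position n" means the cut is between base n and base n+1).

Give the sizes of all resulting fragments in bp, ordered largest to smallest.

1411, 1230, 436, 97, 91 bp

Circular molecule, 5 cuts → 5 fragments:
  1947 − 536 = 1411 bp
  2038 − 1947 = 91 bp
  2135 − 2038 = 97 bp
  2571 − 2135 = 436 bp
  wrap: 3265 − 2571 + 536 = 1230 bp
Sorted largest to smallest: 1411, 1230, 436, 97, 91 bp.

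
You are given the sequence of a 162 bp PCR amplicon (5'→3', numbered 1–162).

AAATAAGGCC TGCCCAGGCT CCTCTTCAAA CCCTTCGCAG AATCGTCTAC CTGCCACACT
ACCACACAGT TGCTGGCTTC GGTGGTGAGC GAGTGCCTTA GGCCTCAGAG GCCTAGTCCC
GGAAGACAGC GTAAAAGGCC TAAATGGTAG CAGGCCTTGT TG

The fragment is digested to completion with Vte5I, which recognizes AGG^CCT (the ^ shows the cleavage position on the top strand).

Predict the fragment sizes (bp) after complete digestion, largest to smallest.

Vte5I sites (AGGCCT) start at positions 6, 100, 109, 136, 152.
Vte5I cuts after base 3 of each site, so after positions 8, 102, 111, 138, 154.
Linear molecule, 5 cuts → 6 fragments:
  1–8 → 8 bp
  9–102 → 94 bp
  103–111 → 9 bp
  112–138 → 27 bp
  139–154 → 16 bp
  155–162 → 8 bp
Sorted largest to smallest: 94, 27, 16, 9, 8, 8 bp.

94, 27, 16, 9, 8, 8 bp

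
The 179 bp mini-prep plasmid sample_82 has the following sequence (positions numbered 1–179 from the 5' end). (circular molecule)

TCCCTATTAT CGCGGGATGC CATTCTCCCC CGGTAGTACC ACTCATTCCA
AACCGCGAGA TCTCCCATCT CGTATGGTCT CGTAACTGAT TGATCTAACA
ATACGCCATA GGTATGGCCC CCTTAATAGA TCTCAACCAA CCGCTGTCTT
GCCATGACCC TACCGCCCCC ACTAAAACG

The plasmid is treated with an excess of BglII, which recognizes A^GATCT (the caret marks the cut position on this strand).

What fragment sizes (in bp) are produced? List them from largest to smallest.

109, 70 bp

BglII sites (AGATCT) start at positions 58, 128.
BglII cuts after the first base of each site, so after positions 58, 128.
Circular molecule, 2 cuts → 2 fragments:
  59–128 → 70 bp
  129–179 then 1–58 → 51 + 58 = 109 bp
Sorted largest to smallest: 109, 70 bp.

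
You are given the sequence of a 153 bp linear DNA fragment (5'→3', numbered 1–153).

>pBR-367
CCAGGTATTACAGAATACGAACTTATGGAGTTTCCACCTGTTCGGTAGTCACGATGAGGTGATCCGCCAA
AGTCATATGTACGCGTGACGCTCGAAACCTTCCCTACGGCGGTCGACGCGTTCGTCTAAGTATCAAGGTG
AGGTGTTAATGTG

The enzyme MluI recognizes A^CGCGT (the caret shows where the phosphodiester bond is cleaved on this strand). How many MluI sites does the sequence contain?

2

ACGCGT occurs starting at positions 81, 116.
MluI cuts at 2 sites.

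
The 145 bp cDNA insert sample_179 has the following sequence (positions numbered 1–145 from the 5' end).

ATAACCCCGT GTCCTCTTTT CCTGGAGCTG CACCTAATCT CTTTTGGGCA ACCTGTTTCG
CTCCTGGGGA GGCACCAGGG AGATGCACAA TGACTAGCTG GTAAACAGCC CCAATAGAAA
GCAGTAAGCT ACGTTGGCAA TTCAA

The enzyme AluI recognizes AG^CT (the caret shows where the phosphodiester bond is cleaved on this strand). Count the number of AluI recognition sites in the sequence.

AGCT occurs starting at positions 26, 96, 127.
AluI cuts at 3 sites.

3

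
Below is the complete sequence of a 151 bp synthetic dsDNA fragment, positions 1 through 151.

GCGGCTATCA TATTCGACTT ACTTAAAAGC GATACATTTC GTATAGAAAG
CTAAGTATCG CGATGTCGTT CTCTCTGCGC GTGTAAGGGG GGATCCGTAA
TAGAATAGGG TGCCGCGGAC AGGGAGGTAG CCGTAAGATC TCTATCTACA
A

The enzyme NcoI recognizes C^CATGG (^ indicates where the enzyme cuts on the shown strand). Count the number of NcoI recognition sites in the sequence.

0

No occurrence of CCATGG is present in the sequence.
NcoI does not cut: 0 sites.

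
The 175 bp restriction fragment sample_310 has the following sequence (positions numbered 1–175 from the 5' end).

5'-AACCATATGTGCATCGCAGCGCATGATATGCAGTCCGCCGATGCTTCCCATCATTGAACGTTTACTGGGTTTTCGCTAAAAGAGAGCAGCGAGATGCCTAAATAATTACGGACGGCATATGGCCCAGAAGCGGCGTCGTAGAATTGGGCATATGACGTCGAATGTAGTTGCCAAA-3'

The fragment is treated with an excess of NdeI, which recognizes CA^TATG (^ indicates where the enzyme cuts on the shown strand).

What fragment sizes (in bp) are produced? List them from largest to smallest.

112, 33, 25, 5 bp

NdeI sites (CATATG) start at positions 4, 116, 149.
NdeI cuts after base 2 of each site, so after positions 5, 117, 150.
Linear molecule, 3 cuts → 4 fragments:
  1–5 → 5 bp
  6–117 → 112 bp
  118–150 → 33 bp
  151–175 → 25 bp
Sorted largest to smallest: 112, 33, 25, 5 bp.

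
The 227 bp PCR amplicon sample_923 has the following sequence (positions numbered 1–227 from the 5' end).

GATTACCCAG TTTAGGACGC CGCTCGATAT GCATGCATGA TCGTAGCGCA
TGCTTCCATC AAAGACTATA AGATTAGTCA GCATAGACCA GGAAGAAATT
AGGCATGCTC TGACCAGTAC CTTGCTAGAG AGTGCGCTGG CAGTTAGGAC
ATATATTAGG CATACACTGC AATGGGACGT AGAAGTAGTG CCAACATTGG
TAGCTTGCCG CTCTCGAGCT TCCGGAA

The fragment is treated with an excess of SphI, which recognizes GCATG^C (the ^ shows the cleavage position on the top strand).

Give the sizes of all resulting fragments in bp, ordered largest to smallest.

120, 55, 35, 17 bp

SphI sites (GCATGC) start at positions 31, 48, 103.
SphI cuts after base 5 of each site (before the last base), so after positions 35, 52, 107.
Linear molecule, 3 cuts → 4 fragments:
  1–35 → 35 bp
  36–52 → 17 bp
  53–107 → 55 bp
  108–227 → 120 bp
Sorted largest to smallest: 120, 55, 35, 17 bp.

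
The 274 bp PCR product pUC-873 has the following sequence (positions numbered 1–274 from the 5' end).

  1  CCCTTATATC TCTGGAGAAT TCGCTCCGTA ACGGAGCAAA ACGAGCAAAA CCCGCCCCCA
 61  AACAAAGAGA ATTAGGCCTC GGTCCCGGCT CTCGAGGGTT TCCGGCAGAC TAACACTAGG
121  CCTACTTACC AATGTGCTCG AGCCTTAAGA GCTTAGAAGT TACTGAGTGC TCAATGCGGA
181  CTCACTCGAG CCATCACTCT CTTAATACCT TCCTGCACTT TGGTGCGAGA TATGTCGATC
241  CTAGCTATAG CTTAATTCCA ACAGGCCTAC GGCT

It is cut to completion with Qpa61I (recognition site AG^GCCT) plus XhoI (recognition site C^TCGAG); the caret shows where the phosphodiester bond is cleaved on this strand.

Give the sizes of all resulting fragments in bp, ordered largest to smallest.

79, 75, 48, 28, 18, 16, 10 bp

Qpa61I sites (AGGCCT) start at positions 74, 118, 263.
Qpa61I cuts after base 2 of each site, so after positions 75, 119, 264.
XhoI sites (CTCGAG) start at positions 91, 137, 185.
XhoI cuts after the first base of each site, so after positions 91, 137, 185.
Combined cut positions: 75, 91, 119, 137, 185, 264.
Linear molecule, 6 cuts → 7 fragments:
  1–75 → 75 bp
  76–91 → 16 bp
  92–119 → 28 bp
  120–137 → 18 bp
  138–185 → 48 bp
  186–264 → 79 bp
  265–274 → 10 bp
Sorted largest to smallest: 79, 75, 48, 28, 18, 16, 10 bp.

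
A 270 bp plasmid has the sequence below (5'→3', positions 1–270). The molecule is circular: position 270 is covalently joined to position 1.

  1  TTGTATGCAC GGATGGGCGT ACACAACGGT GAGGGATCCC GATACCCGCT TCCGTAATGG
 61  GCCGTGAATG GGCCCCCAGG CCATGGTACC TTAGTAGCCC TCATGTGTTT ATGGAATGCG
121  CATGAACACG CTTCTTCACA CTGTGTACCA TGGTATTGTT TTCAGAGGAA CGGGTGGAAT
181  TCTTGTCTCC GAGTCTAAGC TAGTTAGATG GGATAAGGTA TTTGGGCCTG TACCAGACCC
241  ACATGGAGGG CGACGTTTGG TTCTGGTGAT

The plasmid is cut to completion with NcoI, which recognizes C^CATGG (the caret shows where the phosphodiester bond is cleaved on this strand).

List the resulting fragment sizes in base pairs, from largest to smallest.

203, 67 bp

NcoI sites (CCATGG) start at positions 81, 148.
NcoI cuts after the first base of each site, so after positions 81, 148.
Circular molecule, 2 cuts → 2 fragments:
  82–148 → 67 bp
  149–270 then 1–81 → 122 + 81 = 203 bp
Sorted largest to smallest: 203, 67 bp.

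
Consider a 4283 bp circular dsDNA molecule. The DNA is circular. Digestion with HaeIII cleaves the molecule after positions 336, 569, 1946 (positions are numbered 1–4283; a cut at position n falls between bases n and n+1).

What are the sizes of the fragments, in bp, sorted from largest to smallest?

Circular molecule, 3 cuts → 3 fragments:
  569 − 336 = 233 bp
  1946 − 569 = 1377 bp
  wrap: 4283 − 1946 + 336 = 2673 bp
Sorted largest to smallest: 2673, 1377, 233 bp.

2673, 1377, 233 bp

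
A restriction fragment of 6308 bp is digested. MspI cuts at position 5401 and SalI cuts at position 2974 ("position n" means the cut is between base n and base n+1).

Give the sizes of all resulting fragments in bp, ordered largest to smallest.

2974, 2427, 907 bp

Combined cut positions (sorted): 2974, 5401.
Linear molecule, 2 cuts → 3 fragments:
  2974 − 0 = 2974 bp
  5401 − 2974 = 2427 bp
  6308 − 5401 = 907 bp
Sorted largest to smallest: 2974, 2427, 907 bp.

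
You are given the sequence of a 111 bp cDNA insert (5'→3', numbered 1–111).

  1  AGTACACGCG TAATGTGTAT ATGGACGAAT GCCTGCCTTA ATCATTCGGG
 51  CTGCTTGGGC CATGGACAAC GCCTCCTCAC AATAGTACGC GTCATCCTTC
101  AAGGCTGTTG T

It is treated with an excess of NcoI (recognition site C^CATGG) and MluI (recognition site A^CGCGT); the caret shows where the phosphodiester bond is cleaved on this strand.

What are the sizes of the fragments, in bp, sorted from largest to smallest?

The NcoI site (CCATGG) starts at position 60.
NcoI cuts after the first base of each site, so after position 60.
MluI sites (ACGCGT) start at positions 6, 87.
MluI cuts after the first base of each site, so after positions 6, 87.
Combined cut positions: 6, 60, 87.
Linear molecule, 3 cuts → 4 fragments:
  1–6 → 6 bp
  7–60 → 54 bp
  61–87 → 27 bp
  88–111 → 24 bp
Sorted largest to smallest: 54, 27, 24, 6 bp.

54, 27, 24, 6 bp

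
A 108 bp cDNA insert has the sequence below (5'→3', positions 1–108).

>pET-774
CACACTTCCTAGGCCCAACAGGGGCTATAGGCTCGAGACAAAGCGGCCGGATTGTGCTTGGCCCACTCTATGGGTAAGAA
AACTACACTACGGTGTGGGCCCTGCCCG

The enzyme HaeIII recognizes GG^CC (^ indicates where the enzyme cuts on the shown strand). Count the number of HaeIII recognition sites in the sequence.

GGCC occurs starting at positions 12, 45, 60, 98.
HaeIII cuts at 4 sites.

4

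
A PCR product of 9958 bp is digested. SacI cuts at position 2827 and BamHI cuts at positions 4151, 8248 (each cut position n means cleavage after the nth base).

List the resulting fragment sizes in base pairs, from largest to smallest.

4097, 2827, 1710, 1324 bp

Combined cut positions (sorted): 2827, 4151, 8248.
Linear molecule, 3 cuts → 4 fragments:
  2827 − 0 = 2827 bp
  4151 − 2827 = 1324 bp
  8248 − 4151 = 4097 bp
  9958 − 8248 = 1710 bp
Sorted largest to smallest: 4097, 2827, 1710, 1324 bp.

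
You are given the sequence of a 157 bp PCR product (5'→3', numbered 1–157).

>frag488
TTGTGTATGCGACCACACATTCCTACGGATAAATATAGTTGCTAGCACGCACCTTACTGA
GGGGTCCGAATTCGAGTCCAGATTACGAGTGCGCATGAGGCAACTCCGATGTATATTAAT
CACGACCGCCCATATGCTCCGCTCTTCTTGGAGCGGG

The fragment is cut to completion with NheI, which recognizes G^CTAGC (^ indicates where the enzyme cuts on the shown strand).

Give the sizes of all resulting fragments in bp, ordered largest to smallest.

The NheI site (GCTAGC) starts at position 41.
NheI cuts after the first base of each site, so after position 41.
Linear molecule, 1 cut → 2 fragments:
  1–41 → 41 bp
  42–157 → 116 bp
Sorted largest to smallest: 116, 41 bp.

116, 41 bp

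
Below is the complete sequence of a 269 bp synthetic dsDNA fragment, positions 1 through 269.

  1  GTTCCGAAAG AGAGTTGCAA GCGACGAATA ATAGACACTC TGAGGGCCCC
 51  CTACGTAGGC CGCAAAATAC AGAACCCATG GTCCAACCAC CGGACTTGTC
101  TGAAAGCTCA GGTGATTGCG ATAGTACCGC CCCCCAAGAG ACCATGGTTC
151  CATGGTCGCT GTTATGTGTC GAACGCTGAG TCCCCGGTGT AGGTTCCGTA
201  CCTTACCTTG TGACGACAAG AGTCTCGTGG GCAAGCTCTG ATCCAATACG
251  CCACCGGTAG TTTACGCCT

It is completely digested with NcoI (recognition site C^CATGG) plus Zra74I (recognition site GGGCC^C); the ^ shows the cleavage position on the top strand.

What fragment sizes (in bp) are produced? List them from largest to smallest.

119, 66, 48, 28, 8 bp

NcoI sites (CCATGG) start at positions 76, 142, 150.
NcoI cuts after the first base of each site, so after positions 76, 142, 150.
The Zra74I site (GGGCCC) starts at position 44.
Zra74I cuts after base 5 of each site (before the last base), so after position 48.
Combined cut positions: 48, 76, 142, 150.
Linear molecule, 4 cuts → 5 fragments:
  1–48 → 48 bp
  49–76 → 28 bp
  77–142 → 66 bp
  143–150 → 8 bp
  151–269 → 119 bp
Sorted largest to smallest: 119, 66, 48, 28, 8 bp.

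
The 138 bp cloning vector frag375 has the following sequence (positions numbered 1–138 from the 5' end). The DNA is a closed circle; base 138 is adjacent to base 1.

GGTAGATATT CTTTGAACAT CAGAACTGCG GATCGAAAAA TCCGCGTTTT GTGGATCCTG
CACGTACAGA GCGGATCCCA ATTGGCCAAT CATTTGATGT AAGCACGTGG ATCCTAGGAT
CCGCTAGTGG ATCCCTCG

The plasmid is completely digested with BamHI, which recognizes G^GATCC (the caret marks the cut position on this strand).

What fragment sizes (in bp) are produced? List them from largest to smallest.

62, 36, 20, 12, 8 bp

BamHI sites (GGATCC) start at positions 53, 73, 109, 117, 129.
BamHI cuts after the first base of each site, so after positions 53, 73, 109, 117, 129.
Circular molecule, 5 cuts → 5 fragments:
  54–73 → 20 bp
  74–109 → 36 bp
  110–117 → 8 bp
  118–129 → 12 bp
  130–138 then 1–53 → 9 + 53 = 62 bp
Sorted largest to smallest: 62, 36, 20, 12, 8 bp.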